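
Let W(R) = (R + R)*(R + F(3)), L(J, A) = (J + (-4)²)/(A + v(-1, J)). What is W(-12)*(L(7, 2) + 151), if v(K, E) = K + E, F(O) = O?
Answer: 33237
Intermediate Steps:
v(K, E) = E + K
L(J, A) = (16 + J)/(-1 + A + J) (L(J, A) = (J + (-4)²)/(A + (J - 1)) = (J + 16)/(A + (-1 + J)) = (16 + J)/(-1 + A + J))
W(R) = 2*R*(3 + R) (W(R) = (R + R)*(R + 3) = (2*R)*(3 + R) = 2*R*(3 + R))
W(-12)*(L(7, 2) + 151) = (2*(-12)*(3 - 12))*((16 + 7)/(-1 + 2 + 7) + 151) = (2*(-12)*(-9))*(23/8 + 151) = 216*((⅛)*23 + 151) = 216*(23/8 + 151) = 216*(1231/8) = 33237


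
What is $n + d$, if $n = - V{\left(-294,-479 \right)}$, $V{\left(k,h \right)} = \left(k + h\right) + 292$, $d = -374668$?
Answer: $-374187$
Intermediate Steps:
$V{\left(k,h \right)} = 292 + h + k$ ($V{\left(k,h \right)} = \left(h + k\right) + 292 = 292 + h + k$)
$n = 481$ ($n = - (292 - 479 - 294) = \left(-1\right) \left(-481\right) = 481$)
$n + d = 481 - 374668 = -374187$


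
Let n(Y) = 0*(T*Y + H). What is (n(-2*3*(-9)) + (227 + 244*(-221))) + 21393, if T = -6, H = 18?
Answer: -32304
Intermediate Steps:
n(Y) = 0 (n(Y) = 0*(-6*Y + 18) = 0*(18 - 6*Y) = 0)
(n(-2*3*(-9)) + (227 + 244*(-221))) + 21393 = (0 + (227 + 244*(-221))) + 21393 = (0 + (227 - 53924)) + 21393 = (0 - 53697) + 21393 = -53697 + 21393 = -32304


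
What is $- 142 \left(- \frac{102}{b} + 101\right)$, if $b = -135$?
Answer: $- \frac{650218}{45} \approx -14449.0$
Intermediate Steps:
$- 142 \left(- \frac{102}{b} + 101\right) = - 142 \left(- \frac{102}{-135} + 101\right) = - 142 \left(\left(-102\right) \left(- \frac{1}{135}\right) + 101\right) = - 142 \left(\frac{34}{45} + 101\right) = \left(-142\right) \frac{4579}{45} = - \frac{650218}{45}$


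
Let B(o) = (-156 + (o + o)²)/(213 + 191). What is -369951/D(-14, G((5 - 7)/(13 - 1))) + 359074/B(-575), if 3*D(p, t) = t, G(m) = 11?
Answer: -183251466322/1818223 ≈ -1.0079e+5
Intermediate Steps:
D(p, t) = t/3
B(o) = -39/101 + o²/101 (B(o) = (-156 + (2*o)²)/404 = (-156 + 4*o²)*(1/404) = -39/101 + o²/101)
-369951/D(-14, G((5 - 7)/(13 - 1))) + 359074/B(-575) = -369951/((⅓)*11) + 359074/(-39/101 + (1/101)*(-575)²) = -369951/11/3 + 359074/(-39/101 + (1/101)*330625) = -369951*3/11 + 359074/(-39/101 + 330625/101) = -1109853/11 + 359074/(330586/101) = -1109853/11 + 359074*(101/330586) = -1109853/11 + 18133237/165293 = -183251466322/1818223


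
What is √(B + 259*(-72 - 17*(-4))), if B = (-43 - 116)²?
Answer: √24245 ≈ 155.71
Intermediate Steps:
B = 25281 (B = (-159)² = 25281)
√(B + 259*(-72 - 17*(-4))) = √(25281 + 259*(-72 - 17*(-4))) = √(25281 + 259*(-72 + 68)) = √(25281 + 259*(-4)) = √(25281 - 1036) = √24245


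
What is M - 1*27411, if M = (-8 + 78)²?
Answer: -22511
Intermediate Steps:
M = 4900 (M = 70² = 4900)
M - 1*27411 = 4900 - 1*27411 = 4900 - 27411 = -22511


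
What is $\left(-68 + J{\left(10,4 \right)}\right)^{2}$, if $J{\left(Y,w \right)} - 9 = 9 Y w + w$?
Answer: $93025$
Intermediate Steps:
$J{\left(Y,w \right)} = 9 + w + 9 Y w$ ($J{\left(Y,w \right)} = 9 + \left(9 Y w + w\right) = 9 + \left(w + 9 Y w\right) = 9 + w + 9 Y w$)
$\left(-68 + J{\left(10,4 \right)}\right)^{2} = \left(-68 + \left(9 + 4 + 9 \cdot 10 \cdot 4\right)\right)^{2} = \left(-68 + \left(9 + 4 + 360\right)\right)^{2} = \left(-68 + 373\right)^{2} = 305^{2} = 93025$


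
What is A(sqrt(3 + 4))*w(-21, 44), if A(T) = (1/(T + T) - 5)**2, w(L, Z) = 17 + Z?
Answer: 42761/28 - 305*sqrt(7)/7 ≈ 1411.9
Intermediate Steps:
A(T) = (-5 + 1/(2*T))**2 (A(T) = (1/(2*T) - 5)**2 = (-5 + 1/(2*T))**2)
A(sqrt(3 + 4))*w(-21, 44) = ((-1 + 10*sqrt(3 + 4))**2/(4*(sqrt(3 + 4))**2))*(17 + 44) = ((-1 + 10*sqrt(7))**2/(4*(sqrt(7))**2))*61 = ((1/4)*(1/7)*(-1 + 10*sqrt(7))**2)*61 = ((-1 + 10*sqrt(7))**2/28)*61 = 61*(-1 + 10*sqrt(7))**2/28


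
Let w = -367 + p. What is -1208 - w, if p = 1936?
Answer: -2777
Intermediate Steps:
w = 1569 (w = -367 + 1936 = 1569)
-1208 - w = -1208 - 1*1569 = -1208 - 1569 = -2777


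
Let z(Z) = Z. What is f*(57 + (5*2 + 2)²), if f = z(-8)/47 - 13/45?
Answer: -65057/705 ≈ -92.279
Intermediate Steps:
f = -971/2115 (f = -8/47 - 13/45 = -971/2115 ≈ -0.45910)
f*(57 + (5*2 + 2)²) = -971*(57 + (5*2 + 2)²)/2115 = -971*(57 + (10 + 2)²)/2115 = -971*(57 + 12²)/2115 = -971*(57 + 144)/2115 = -971/2115*201 = -65057/705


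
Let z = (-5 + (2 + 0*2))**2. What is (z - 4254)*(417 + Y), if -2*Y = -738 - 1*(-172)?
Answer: -2971500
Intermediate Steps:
Y = 283 (Y = -(-738 - 1*(-172))/2 = -(-738 + 172)/2 = -1/2*(-566) = 283)
z = 9 (z = (-5 + (2 + 0))**2 = (-5 + 2)**2 = (-3)**2 = 9)
(z - 4254)*(417 + Y) = (9 - 4254)*(417 + 283) = -4245*700 = -2971500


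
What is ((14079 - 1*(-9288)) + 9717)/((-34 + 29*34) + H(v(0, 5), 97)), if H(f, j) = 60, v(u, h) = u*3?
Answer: 8271/253 ≈ 32.692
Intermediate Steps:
v(u, h) = 3*u
((14079 - 1*(-9288)) + 9717)/((-34 + 29*34) + H(v(0, 5), 97)) = ((14079 - 1*(-9288)) + 9717)/((-34 + 29*34) + 60) = ((14079 + 9288) + 9717)/((-34 + 986) + 60) = (23367 + 9717)/(952 + 60) = 33084/1012 = 33084*(1/1012) = 8271/253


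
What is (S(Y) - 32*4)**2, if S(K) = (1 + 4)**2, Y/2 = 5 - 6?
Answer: 10609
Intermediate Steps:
Y = -2 (Y = 2*(5 - 6) = 2*(-1) = -2)
S(K) = 25 (S(K) = 5**2 = 25)
(S(Y) - 32*4)**2 = (25 - 32*4)**2 = (25 - 128)**2 = (-103)**2 = 10609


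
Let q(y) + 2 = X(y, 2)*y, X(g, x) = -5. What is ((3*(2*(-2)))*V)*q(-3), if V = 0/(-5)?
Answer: 0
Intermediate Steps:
V = 0 (V = 0*(-1/5) = 0)
q(y) = -2 - 5*y
((3*(2*(-2)))*V)*q(-3) = ((3*(2*(-2)))*0)*(-2 - 5*(-3)) = ((3*(-4))*0)*(-2 + 15) = -12*0*13 = 0*13 = 0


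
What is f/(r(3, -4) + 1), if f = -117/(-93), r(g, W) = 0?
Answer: 39/31 ≈ 1.2581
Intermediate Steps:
f = 39/31 (f = -117*(-1/93) = 39/31 ≈ 1.2581)
f/(r(3, -4) + 1) = 39/(31*(0 + 1)) = (39/31)/1 = (39/31)*1 = 39/31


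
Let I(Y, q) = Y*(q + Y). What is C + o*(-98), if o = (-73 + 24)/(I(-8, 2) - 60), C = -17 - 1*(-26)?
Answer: -2347/6 ≈ -391.17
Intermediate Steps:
C = 9 (C = -17 + 26 = 9)
I(Y, q) = Y*(Y + q)
o = 49/12 (o = (-73 + 24)/(-8*(-8 + 2) - 60) = -49/(-8*(-6) - 60) = -49/(48 - 60) = -49/(-12) = -49*(-1/12) = 49/12 ≈ 4.0833)
C + o*(-98) = 9 + (49/12)*(-98) = 9 - 2401/6 = -2347/6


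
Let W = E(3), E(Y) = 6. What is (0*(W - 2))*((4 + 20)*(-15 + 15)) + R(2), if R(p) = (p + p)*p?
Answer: 8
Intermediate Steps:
W = 6
R(p) = 2*p² (R(p) = (2*p)*p = 2*p²)
(0*(W - 2))*((4 + 20)*(-15 + 15)) + R(2) = (0*(6 - 2))*((4 + 20)*(-15 + 15)) + 2*2² = (0*4)*(24*0) + 2*4 = 0*0 + 8 = 0 + 8 = 8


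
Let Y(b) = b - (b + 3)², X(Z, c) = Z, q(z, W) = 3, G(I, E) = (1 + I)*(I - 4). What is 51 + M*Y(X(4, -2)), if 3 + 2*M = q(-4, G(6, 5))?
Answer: 51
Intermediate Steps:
G(I, E) = (1 + I)*(-4 + I)
M = 0 (M = -3/2 + (½)*3 = -3/2 + 3/2 = 0)
Y(b) = b - (3 + b)²
51 + M*Y(X(4, -2)) = 51 + 0*(4 - (3 + 4)²) = 51 + 0*(4 - 1*7²) = 51 + 0*(4 - 1*49) = 51 + 0*(4 - 49) = 51 + 0*(-45) = 51 + 0 = 51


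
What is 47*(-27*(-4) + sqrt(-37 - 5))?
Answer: 5076 + 47*I*sqrt(42) ≈ 5076.0 + 304.59*I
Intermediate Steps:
47*(-27*(-4) + sqrt(-37 - 5)) = 47*(108 + sqrt(-42)) = 47*(108 + I*sqrt(42)) = 5076 + 47*I*sqrt(42)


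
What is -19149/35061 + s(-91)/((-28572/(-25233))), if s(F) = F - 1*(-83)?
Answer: -16292049/2140519 ≈ -7.6113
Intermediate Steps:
s(F) = 83 + F (s(F) = F + 83 = 83 + F)
-19149/35061 + s(-91)/((-28572/(-25233))) = -19149/35061 + (83 - 91)/((-28572/(-25233))) = -19149*1/35061 - 8/((-28572*(-1/25233))) = -491/899 - 8/9524/8411 = -491/899 - 8*8411/9524 = -491/899 - 16822/2381 = -16292049/2140519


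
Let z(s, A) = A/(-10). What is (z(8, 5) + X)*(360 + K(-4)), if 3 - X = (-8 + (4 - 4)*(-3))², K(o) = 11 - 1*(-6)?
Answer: -46371/2 ≈ -23186.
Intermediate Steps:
K(o) = 17 (K(o) = 11 + 6 = 17)
z(s, A) = -A/10 (z(s, A) = A*(-⅒) = -A/10)
X = -61 (X = 3 - (-8 + (4 - 4)*(-3))² = 3 - (-8 + 0*(-3))² = 3 - (-8 + 0)² = 3 - 1*(-8)² = 3 - 1*64 = 3 - 64 = -61)
(z(8, 5) + X)*(360 + K(-4)) = (-⅒*5 - 61)*(360 + 17) = (-½ - 61)*377 = -123/2*377 = -46371/2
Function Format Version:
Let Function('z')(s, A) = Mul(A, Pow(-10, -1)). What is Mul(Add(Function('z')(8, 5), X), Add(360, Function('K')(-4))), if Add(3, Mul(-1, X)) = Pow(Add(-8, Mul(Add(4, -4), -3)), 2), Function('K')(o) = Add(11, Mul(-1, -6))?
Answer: Rational(-46371, 2) ≈ -23186.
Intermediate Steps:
Function('K')(o) = 17 (Function('K')(o) = Add(11, 6) = 17)
Function('z')(s, A) = Mul(Rational(-1, 10), A) (Function('z')(s, A) = Mul(A, Rational(-1, 10)) = Mul(Rational(-1, 10), A))
X = -61 (X = Add(3, Mul(-1, Pow(Add(-8, Mul(Add(4, -4), -3)), 2))) = Add(3, Mul(-1, Pow(Add(-8, Mul(0, -3)), 2))) = Add(3, Mul(-1, Pow(Add(-8, 0), 2))) = Add(3, Mul(-1, Pow(-8, 2))) = Add(3, Mul(-1, 64)) = Add(3, -64) = -61)
Mul(Add(Function('z')(8, 5), X), Add(360, Function('K')(-4))) = Mul(Add(Mul(Rational(-1, 10), 5), -61), Add(360, 17)) = Mul(Add(Rational(-1, 2), -61), 377) = Mul(Rational(-123, 2), 377) = Rational(-46371, 2)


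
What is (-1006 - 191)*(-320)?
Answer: 383040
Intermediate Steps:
(-1006 - 191)*(-320) = -1197*(-320) = 383040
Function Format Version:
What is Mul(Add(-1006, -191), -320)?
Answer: 383040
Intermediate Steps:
Mul(Add(-1006, -191), -320) = Mul(-1197, -320) = 383040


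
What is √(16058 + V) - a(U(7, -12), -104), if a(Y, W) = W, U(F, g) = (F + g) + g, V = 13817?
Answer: 104 + 5*√1195 ≈ 276.84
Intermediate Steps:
U(F, g) = F + 2*g
√(16058 + V) - a(U(7, -12), -104) = √(16058 + 13817) - 1*(-104) = √29875 + 104 = 5*√1195 + 104 = 104 + 5*√1195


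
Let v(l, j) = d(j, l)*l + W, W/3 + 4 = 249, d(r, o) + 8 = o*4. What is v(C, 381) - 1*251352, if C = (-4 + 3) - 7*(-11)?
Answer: -228121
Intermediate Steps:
C = 76 (C = -1 + 77 = 76)
d(r, o) = -8 + 4*o (d(r, o) = -8 + o*4 = -8 + 4*o)
W = 735 (W = -12 + 3*249 = -12 + 747 = 735)
v(l, j) = 735 + l*(-8 + 4*l) (v(l, j) = (-8 + 4*l)*l + 735 = l*(-8 + 4*l) + 735 = 735 + l*(-8 + 4*l))
v(C, 381) - 1*251352 = (735 + 4*76*(-2 + 76)) - 1*251352 = (735 + 4*76*74) - 251352 = (735 + 22496) - 251352 = 23231 - 251352 = -228121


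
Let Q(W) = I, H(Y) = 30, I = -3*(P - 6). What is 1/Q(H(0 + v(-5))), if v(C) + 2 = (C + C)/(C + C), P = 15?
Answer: -1/27 ≈ -0.037037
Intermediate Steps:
v(C) = -1 (v(C) = -2 + (C + C)/(C + C) = -2 + (2*C)/((2*C)) = -2 + (2*C)*(1/(2*C)) = -2 + 1 = -1)
I = -27 (I = -3*(15 - 6) = -3*9 = -27)
Q(W) = -27
1/Q(H(0 + v(-5))) = 1/(-27) = -1/27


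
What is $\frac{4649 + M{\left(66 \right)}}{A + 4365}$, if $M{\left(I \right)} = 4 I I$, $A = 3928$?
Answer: $\frac{22073}{8293} \approx 2.6616$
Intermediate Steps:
$M{\left(I \right)} = 4 I^{2}$
$\frac{4649 + M{\left(66 \right)}}{A + 4365} = \frac{4649 + 4 \cdot 66^{2}}{3928 + 4365} = \frac{4649 + 4 \cdot 4356}{8293} = \left(4649 + 17424\right) \frac{1}{8293} = 22073 \cdot \frac{1}{8293} = \frac{22073}{8293}$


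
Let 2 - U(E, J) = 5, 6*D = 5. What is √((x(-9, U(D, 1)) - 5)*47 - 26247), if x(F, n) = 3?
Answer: I*√26341 ≈ 162.3*I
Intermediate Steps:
D = ⅚ (D = (⅙)*5 = ⅚ ≈ 0.83333)
U(E, J) = -3 (U(E, J) = 2 - 1*5 = 2 - 5 = -3)
√((x(-9, U(D, 1)) - 5)*47 - 26247) = √((3 - 5)*47 - 26247) = √(-2*47 - 26247) = √(-94 - 26247) = √(-26341) = I*√26341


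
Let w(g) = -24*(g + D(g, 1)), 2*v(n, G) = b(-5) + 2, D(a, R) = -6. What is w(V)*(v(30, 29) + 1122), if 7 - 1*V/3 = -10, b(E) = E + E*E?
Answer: -1223640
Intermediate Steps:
b(E) = E + E**2
V = 51 (V = 21 - 3*(-10) = 21 + 30 = 51)
v(n, G) = 11 (v(n, G) = (-5*(1 - 5) + 2)/2 = (-5*(-4) + 2)/2 = (20 + 2)/2 = (1/2)*22 = 11)
w(g) = 144 - 24*g (w(g) = -24*(g - 6) = -24*(-6 + g) = 144 - 24*g)
w(V)*(v(30, 29) + 1122) = (144 - 24*51)*(11 + 1122) = (144 - 1224)*1133 = -1080*1133 = -1223640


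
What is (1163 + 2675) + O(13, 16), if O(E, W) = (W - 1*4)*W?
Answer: 4030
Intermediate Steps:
O(E, W) = W*(-4 + W) (O(E, W) = (W - 4)*W = (-4 + W)*W = W*(-4 + W))
(1163 + 2675) + O(13, 16) = (1163 + 2675) + 16*(-4 + 16) = 3838 + 16*12 = 3838 + 192 = 4030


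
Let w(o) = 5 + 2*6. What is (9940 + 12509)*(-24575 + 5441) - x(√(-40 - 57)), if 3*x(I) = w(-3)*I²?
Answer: -1288615849/3 ≈ -4.2954e+8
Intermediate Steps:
w(o) = 17 (w(o) = 5 + 12 = 17)
x(I) = 17*I²/3 (x(I) = (17*I²)/3 = 17*I²/3)
(9940 + 12509)*(-24575 + 5441) - x(√(-40 - 57)) = (9940 + 12509)*(-24575 + 5441) - 17*(√(-40 - 57))²/3 = 22449*(-19134) - 17*(√(-97))²/3 = -429539166 - 17*(I*√97)²/3 = -429539166 - 17*(-97)/3 = -429539166 - 1*(-1649/3) = -429539166 + 1649/3 = -1288615849/3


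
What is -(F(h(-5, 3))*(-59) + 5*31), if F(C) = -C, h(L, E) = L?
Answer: 140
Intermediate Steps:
-(F(h(-5, 3))*(-59) + 5*31) = -(-1*(-5)*(-59) + 5*31) = -(5*(-59) + 155) = -(-295 + 155) = -1*(-140) = 140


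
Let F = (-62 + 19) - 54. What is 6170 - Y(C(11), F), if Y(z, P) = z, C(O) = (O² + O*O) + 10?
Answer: 5918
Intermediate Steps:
C(O) = 10 + 2*O² (C(O) = (O² + O²) + 10 = 2*O² + 10 = 10 + 2*O²)
F = -97 (F = -43 - 54 = -97)
6170 - Y(C(11), F) = 6170 - (10 + 2*11²) = 6170 - (10 + 2*121) = 6170 - (10 + 242) = 6170 - 1*252 = 6170 - 252 = 5918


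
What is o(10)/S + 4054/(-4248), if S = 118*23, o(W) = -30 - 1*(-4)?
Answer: -47089/48852 ≈ -0.96391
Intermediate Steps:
o(W) = -26 (o(W) = -30 + 4 = -26)
S = 2714
o(10)/S + 4054/(-4248) = -26/2714 + 4054/(-4248) = -26*1/2714 + 4054*(-1/4248) = -13/1357 - 2027/2124 = -47089/48852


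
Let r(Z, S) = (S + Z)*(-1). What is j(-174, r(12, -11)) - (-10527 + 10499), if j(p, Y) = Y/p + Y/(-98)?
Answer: 119432/4263 ≈ 28.016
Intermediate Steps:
r(Z, S) = -S - Z
j(p, Y) = -Y/98 + Y/p (j(p, Y) = Y/p + Y*(-1/98) = Y/p - Y/98 = -Y/98 + Y/p)
j(-174, r(12, -11)) - (-10527 + 10499) = (-(-1*(-11) - 1*12)/98 + (-1*(-11) - 1*12)/(-174)) - (-10527 + 10499) = (-(11 - 12)/98 + (11 - 12)*(-1/174)) - 1*(-28) = (-1/98*(-1) - 1*(-1/174)) + 28 = (1/98 + 1/174) + 28 = 68/4263 + 28 = 119432/4263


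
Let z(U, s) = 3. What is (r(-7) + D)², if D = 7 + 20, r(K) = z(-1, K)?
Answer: 900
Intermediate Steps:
r(K) = 3
D = 27
(r(-7) + D)² = (3 + 27)² = 30² = 900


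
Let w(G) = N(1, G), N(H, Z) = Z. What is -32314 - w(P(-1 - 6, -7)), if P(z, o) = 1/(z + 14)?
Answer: -226199/7 ≈ -32314.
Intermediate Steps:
P(z, o) = 1/(14 + z)
w(G) = G
-32314 - w(P(-1 - 6, -7)) = -32314 - 1/(14 + (-1 - 6)) = -32314 - 1/(14 - 7) = -32314 - 1/7 = -32314 - 1*⅐ = -32314 - ⅐ = -226199/7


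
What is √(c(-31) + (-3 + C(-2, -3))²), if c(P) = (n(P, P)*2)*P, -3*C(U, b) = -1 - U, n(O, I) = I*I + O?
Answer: 2*I*√129710/3 ≈ 240.1*I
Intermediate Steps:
n(O, I) = O + I² (n(O, I) = I² + O = O + I²)
C(U, b) = ⅓ + U/3 (C(U, b) = -(-1 - U)/3 = ⅓ + U/3)
c(P) = P*(2*P + 2*P²) (c(P) = ((P + P²)*2)*P = (2*P + 2*P²)*P = P*(2*P + 2*P²))
√(c(-31) + (-3 + C(-2, -3))²) = √(2*(-31)²*(1 - 31) + (-3 + (⅓ + (⅓)*(-2)))²) = √(2*961*(-30) + (-3 + (⅓ - ⅔))²) = √(-57660 + (-3 - ⅓)²) = √(-57660 + (-10/3)²) = √(-57660 + 100/9) = √(-518840/9) = 2*I*√129710/3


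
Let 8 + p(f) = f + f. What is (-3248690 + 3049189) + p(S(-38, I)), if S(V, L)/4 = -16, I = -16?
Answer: -199637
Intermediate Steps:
S(V, L) = -64 (S(V, L) = 4*(-16) = -64)
p(f) = -8 + 2*f (p(f) = -8 + (f + f) = -8 + 2*f)
(-3248690 + 3049189) + p(S(-38, I)) = (-3248690 + 3049189) + (-8 + 2*(-64)) = -199501 + (-8 - 128) = -199501 - 136 = -199637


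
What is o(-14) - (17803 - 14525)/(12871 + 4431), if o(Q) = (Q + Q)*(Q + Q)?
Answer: 6780745/8651 ≈ 783.81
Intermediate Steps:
o(Q) = 4*Q² (o(Q) = (2*Q)*(2*Q) = 4*Q²)
o(-14) - (17803 - 14525)/(12871 + 4431) = 4*(-14)² - (17803 - 14525)/(12871 + 4431) = 4*196 - 3278/17302 = 784 - 3278/17302 = 784 - 1*1639/8651 = 784 - 1639/8651 = 6780745/8651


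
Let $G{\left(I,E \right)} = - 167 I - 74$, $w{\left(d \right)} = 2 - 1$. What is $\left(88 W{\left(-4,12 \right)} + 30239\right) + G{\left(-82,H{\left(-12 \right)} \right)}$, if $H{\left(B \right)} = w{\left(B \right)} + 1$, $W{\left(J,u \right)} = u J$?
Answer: $39635$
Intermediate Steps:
$W{\left(J,u \right)} = J u$
$w{\left(d \right)} = 1$ ($w{\left(d \right)} = 2 - 1 = 1$)
$H{\left(B \right)} = 2$ ($H{\left(B \right)} = 1 + 1 = 2$)
$G{\left(I,E \right)} = -74 - 167 I$
$\left(88 W{\left(-4,12 \right)} + 30239\right) + G{\left(-82,H{\left(-12 \right)} \right)} = \left(88 \left(\left(-4\right) 12\right) + 30239\right) - -13620 = \left(88 \left(-48\right) + 30239\right) + \left(-74 + 13694\right) = \left(-4224 + 30239\right) + 13620 = 26015 + 13620 = 39635$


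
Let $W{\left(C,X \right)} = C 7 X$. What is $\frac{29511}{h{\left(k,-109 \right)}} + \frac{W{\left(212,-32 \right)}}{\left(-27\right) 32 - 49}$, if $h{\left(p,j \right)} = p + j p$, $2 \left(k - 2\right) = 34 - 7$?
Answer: $\frac{1946347}{56606} \approx 34.384$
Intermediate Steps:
$k = \frac{31}{2}$ ($k = 2 + \frac{34 - 7}{2} = 2 + \frac{1}{2} \cdot 27 = 2 + \frac{27}{2} = \frac{31}{2} \approx 15.5$)
$W{\left(C,X \right)} = 7 C X$
$\frac{29511}{h{\left(k,-109 \right)}} + \frac{W{\left(212,-32 \right)}}{\left(-27\right) 32 - 49} = \frac{29511}{\frac{31}{2} \left(1 - 109\right)} + \frac{7 \cdot 212 \left(-32\right)}{\left(-27\right) 32 - 49} = \frac{29511}{\frac{31}{2} \left(-108\right)} - \frac{47488}{-864 - 49} = \frac{29511}{-1674} - \frac{47488}{-913} = 29511 \left(- \frac{1}{1674}\right) - - \frac{47488}{913} = - \frac{1093}{62} + \frac{47488}{913} = \frac{1946347}{56606}$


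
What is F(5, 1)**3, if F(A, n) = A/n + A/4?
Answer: 15625/64 ≈ 244.14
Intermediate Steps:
F(A, n) = A/4 + A/n (F(A, n) = A/n + A*(1/4) = A/n + A/4 = A/4 + A/n)
F(5, 1)**3 = ((1/4)*5 + 5/1)**3 = (5/4 + 5*1)**3 = (5/4 + 5)**3 = (25/4)**3 = 15625/64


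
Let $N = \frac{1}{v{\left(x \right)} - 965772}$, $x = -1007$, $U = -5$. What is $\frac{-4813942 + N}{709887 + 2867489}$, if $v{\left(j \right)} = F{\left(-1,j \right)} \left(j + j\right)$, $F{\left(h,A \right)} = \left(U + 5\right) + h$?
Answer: $- \frac{4639475114037}{3447724739008} \approx -1.3457$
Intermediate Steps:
$F{\left(h,A \right)} = h$ ($F{\left(h,A \right)} = \left(-5 + 5\right) + h = 0 + h = h$)
$v{\left(j \right)} = - 2 j$ ($v{\left(j \right)} = - (j + j) = - 2 j$)
$N = - \frac{1}{963758}$ ($N = \frac{1}{\left(-2\right) \left(-1007\right) - 965772} = \frac{1}{2014 - 965772} = \frac{1}{-963758} = - \frac{1}{963758} \approx -1.0376 \cdot 10^{-6}$)
$\frac{-4813942 + N}{709887 + 2867489} = \frac{-4813942 - \frac{1}{963758}}{709887 + 2867489} = - \frac{4639475114037}{963758 \cdot 3577376} = \left(- \frac{4639475114037}{963758}\right) \frac{1}{3577376} = - \frac{4639475114037}{3447724739008}$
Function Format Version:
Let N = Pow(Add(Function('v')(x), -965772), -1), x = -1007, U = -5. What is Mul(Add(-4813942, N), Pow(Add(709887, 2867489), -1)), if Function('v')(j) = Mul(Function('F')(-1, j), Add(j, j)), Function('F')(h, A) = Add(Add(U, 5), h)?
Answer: Rational(-4639475114037, 3447724739008) ≈ -1.3457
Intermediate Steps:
Function('F')(h, A) = h (Function('F')(h, A) = Add(Add(-5, 5), h) = Add(0, h) = h)
Function('v')(j) = Mul(-2, j) (Function('v')(j) = Mul(-1, Add(j, j)) = Mul(-1, Mul(2, j)) = Mul(-2, j))
N = Rational(-1, 963758) (N = Pow(Add(Mul(-2, -1007), -965772), -1) = Pow(Add(2014, -965772), -1) = Pow(-963758, -1) = Rational(-1, 963758) ≈ -1.0376e-6)
Mul(Add(-4813942, N), Pow(Add(709887, 2867489), -1)) = Mul(Add(-4813942, Rational(-1, 963758)), Pow(Add(709887, 2867489), -1)) = Mul(Rational(-4639475114037, 963758), Pow(3577376, -1)) = Mul(Rational(-4639475114037, 963758), Rational(1, 3577376)) = Rational(-4639475114037, 3447724739008)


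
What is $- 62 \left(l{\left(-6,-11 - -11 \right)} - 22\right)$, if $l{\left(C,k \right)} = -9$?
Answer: $1922$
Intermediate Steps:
$- 62 \left(l{\left(-6,-11 - -11 \right)} - 22\right) = - 62 \left(-9 - 22\right) = \left(-62\right) \left(-31\right) = 1922$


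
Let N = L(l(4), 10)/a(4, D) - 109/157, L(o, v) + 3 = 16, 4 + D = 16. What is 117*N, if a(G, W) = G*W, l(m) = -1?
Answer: -124449/2512 ≈ -49.542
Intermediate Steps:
D = 12 (D = -4 + 16 = 12)
L(o, v) = 13 (L(o, v) = -3 + 16 = 13)
N = -3191/7536 (N = 13/((4*12)) - 109/157 = 13/48 - 109*1/157 = 13*(1/48) - 109/157 = 13/48 - 109/157 = -3191/7536 ≈ -0.42343)
117*N = 117*(-3191/7536) = -124449/2512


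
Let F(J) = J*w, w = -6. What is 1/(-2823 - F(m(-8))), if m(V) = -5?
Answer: -1/2853 ≈ -0.00035051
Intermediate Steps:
F(J) = -6*J (F(J) = J*(-6) = -6*J)
1/(-2823 - F(m(-8))) = 1/(-2823 - (-6)*(-5)) = 1/(-2823 - 1*30) = 1/(-2823 - 30) = 1/(-2853) = -1/2853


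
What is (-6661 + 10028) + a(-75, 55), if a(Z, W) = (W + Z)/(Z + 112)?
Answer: 124559/37 ≈ 3366.5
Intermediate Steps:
a(Z, W) = (W + Z)/(112 + Z)
(-6661 + 10028) + a(-75, 55) = (-6661 + 10028) + (55 - 75)/(112 - 75) = 3367 - 20/37 = 124559/37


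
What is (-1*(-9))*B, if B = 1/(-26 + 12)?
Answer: -9/14 ≈ -0.64286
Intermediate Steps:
B = -1/14 (B = 1/(-14) = -1/14 ≈ -0.071429)
(-1*(-9))*B = -1*(-9)*(-1/14) = 9*(-1/14) = -9/14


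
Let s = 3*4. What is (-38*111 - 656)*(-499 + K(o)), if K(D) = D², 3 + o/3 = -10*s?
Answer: -661216588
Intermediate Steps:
s = 12
o = -369 (o = -9 + 3*(-10*12) = -9 + 3*(-120) = -9 - 360 = -369)
(-38*111 - 656)*(-499 + K(o)) = (-38*111 - 656)*(-499 + (-369)²) = (-4218 - 656)*(-499 + 136161) = -4874*135662 = -661216588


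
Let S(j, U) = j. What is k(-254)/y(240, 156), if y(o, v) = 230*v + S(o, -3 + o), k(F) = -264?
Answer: -11/1505 ≈ -0.0073090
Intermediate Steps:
y(o, v) = o + 230*v (y(o, v) = 230*v + o = o + 230*v)
k(-254)/y(240, 156) = -264/(240 + 230*156) = -264/(240 + 35880) = -264/36120 = -264*1/36120 = -11/1505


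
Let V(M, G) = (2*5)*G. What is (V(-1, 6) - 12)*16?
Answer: 768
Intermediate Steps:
V(M, G) = 10*G
(V(-1, 6) - 12)*16 = (10*6 - 12)*16 = (60 - 12)*16 = 48*16 = 768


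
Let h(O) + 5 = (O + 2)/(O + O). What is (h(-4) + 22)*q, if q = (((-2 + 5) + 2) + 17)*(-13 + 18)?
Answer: 3795/2 ≈ 1897.5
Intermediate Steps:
h(O) = -5 + (2 + O)/(2*O) (h(O) = -5 + (O + 2)/(O + O) = -5 + (2 + O)/((2*O)) = -5 + (2 + O)*(1/(2*O)) = -5 + (2 + O)/(2*O))
q = 110 (q = ((3 + 2) + 17)*5 = (5 + 17)*5 = 22*5 = 110)
(h(-4) + 22)*q = ((-9/2 + 1/(-4)) + 22)*110 = ((-9/2 - ¼) + 22)*110 = (-19/4 + 22)*110 = (69/4)*110 = 3795/2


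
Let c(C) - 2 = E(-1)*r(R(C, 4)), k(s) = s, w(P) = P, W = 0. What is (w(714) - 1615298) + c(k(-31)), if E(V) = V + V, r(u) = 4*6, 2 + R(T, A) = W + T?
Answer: -1614630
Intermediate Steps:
R(T, A) = -2 + T (R(T, A) = -2 + (0 + T) = -2 + T)
r(u) = 24
E(V) = 2*V
c(C) = -46 (c(C) = 2 + (2*(-1))*24 = 2 - 2*24 = 2 - 48 = -46)
(w(714) - 1615298) + c(k(-31)) = (714 - 1615298) - 46 = -1614584 - 46 = -1614630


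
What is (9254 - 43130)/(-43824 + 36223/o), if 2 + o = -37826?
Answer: 1281461328/1657810495 ≈ 0.77298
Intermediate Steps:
o = -37828 (o = -2 - 37826 = -37828)
(9254 - 43130)/(-43824 + 36223/o) = (9254 - 43130)/(-43824 + 36223/(-37828)) = -33876/(-43824 + 36223*(-1/37828)) = -33876/(-43824 - 36223/37828) = -33876/(-1657810495/37828) = -33876*(-37828/1657810495) = 1281461328/1657810495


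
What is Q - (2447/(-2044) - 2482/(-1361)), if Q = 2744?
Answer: 7631746855/2781884 ≈ 2743.4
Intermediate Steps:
Q - (2447/(-2044) - 2482/(-1361)) = 2744 - (2447/(-2044) - 2482/(-1361)) = 2744 - (2447*(-1/2044) - 2482*(-1/1361)) = 2744 - (-2447/2044 + 2482/1361) = 2744 - 1*1742841/2781884 = 2744 - 1742841/2781884 = 7631746855/2781884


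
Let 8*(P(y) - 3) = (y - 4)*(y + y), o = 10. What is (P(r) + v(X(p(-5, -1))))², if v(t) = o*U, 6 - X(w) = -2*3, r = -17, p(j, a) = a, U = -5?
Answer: 28561/16 ≈ 1785.1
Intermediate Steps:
X(w) = 12 (X(w) = 6 - (-2)*3 = 6 - 1*(-6) = 6 + 6 = 12)
P(y) = 3 + y*(-4 + y)/4 (P(y) = 3 + ((y - 4)*(y + y))/8 = 3 + ((-4 + y)*(2*y))/8 = 3 + (2*y*(-4 + y))/8 = 3 + y*(-4 + y)/4)
v(t) = -50 (v(t) = 10*(-5) = -50)
(P(r) + v(X(p(-5, -1))))² = ((3 - 1*(-17) + (¼)*(-17)²) - 50)² = ((3 + 17 + (¼)*289) - 50)² = ((3 + 17 + 289/4) - 50)² = (369/4 - 50)² = (169/4)² = 28561/16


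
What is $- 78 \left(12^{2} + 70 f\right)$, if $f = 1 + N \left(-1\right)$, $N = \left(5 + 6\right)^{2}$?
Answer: $643968$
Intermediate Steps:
$N = 121$ ($N = 11^{2} = 121$)
$f = -120$ ($f = 1 + 121 \left(-1\right) = 1 - 121 = -120$)
$- 78 \left(12^{2} + 70 f\right) = - 78 \left(12^{2} + 70 \left(-120\right)\right) = - 78 \left(144 - 8400\right) = \left(-78\right) \left(-8256\right) = 643968$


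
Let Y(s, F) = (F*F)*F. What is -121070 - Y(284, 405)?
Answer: -66551195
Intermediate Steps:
Y(s, F) = F³ (Y(s, F) = F²*F = F³)
-121070 - Y(284, 405) = -121070 - 1*405³ = -121070 - 1*66430125 = -121070 - 66430125 = -66551195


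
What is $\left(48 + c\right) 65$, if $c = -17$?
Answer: $2015$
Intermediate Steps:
$\left(48 + c\right) 65 = \left(48 - 17\right) 65 = 31 \cdot 65 = 2015$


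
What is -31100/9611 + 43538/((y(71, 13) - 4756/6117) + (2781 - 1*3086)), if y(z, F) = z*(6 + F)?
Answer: 1180579465903/30665779256 ≈ 38.498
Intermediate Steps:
-31100/9611 + 43538/((y(71, 13) - 4756/6117) + (2781 - 1*3086)) = -31100/9611 + 43538/((71*(6 + 13) - 4756/6117) + (2781 - 1*3086)) = -31100*1/9611 + 43538/((71*19 - 4756*1/6117) + (2781 - 3086)) = -31100/9611 + 43538/((1349 - 4756/6117) - 305) = -31100/9611 + 43538/(8247077/6117 - 305) = -31100/9611 + 43538/(6381392/6117) = -31100/9611 + 43538*(6117/6381392) = -31100/9611 + 133160973/3190696 = 1180579465903/30665779256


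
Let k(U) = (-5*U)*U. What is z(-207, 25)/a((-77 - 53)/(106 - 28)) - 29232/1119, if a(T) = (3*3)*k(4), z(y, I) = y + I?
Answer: -3473897/134280 ≈ -25.871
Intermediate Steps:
k(U) = -5*U²
z(y, I) = I + y
a(T) = -720 (a(T) = (3*3)*(-5*4²) = 9*(-5*16) = 9*(-80) = -720)
z(-207, 25)/a((-77 - 53)/(106 - 28)) - 29232/1119 = (25 - 207)/(-720) - 29232/1119 = -182*(-1/720) - 29232*1/1119 = 91/360 - 9744/373 = -3473897/134280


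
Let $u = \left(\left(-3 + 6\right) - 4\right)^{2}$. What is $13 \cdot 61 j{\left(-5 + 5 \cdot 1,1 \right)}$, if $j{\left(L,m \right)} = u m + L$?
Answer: $793$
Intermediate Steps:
$u = 1$ ($u = \left(3 - 4\right)^{2} = \left(-1\right)^{2} = 1$)
$j{\left(L,m \right)} = L + m$ ($j{\left(L,m \right)} = 1 m + L = m + L = L + m$)
$13 \cdot 61 j{\left(-5 + 5 \cdot 1,1 \right)} = 13 \cdot 61 \left(\left(-5 + 5 \cdot 1\right) + 1\right) = 793 \left(\left(-5 + 5\right) + 1\right) = 793 \left(0 + 1\right) = 793 \cdot 1 = 793$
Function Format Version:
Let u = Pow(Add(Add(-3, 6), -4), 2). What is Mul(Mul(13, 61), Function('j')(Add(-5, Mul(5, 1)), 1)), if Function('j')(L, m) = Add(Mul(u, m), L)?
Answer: 793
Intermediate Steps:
u = 1 (u = Pow(Add(3, -4), 2) = Pow(-1, 2) = 1)
Function('j')(L, m) = Add(L, m) (Function('j')(L, m) = Add(Mul(1, m), L) = Add(m, L) = Add(L, m))
Mul(Mul(13, 61), Function('j')(Add(-5, Mul(5, 1)), 1)) = Mul(Mul(13, 61), Add(Add(-5, Mul(5, 1)), 1)) = Mul(793, Add(Add(-5, 5), 1)) = Mul(793, Add(0, 1)) = Mul(793, 1) = 793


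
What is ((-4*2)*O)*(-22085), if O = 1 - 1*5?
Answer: -706720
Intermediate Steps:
O = -4 (O = 1 - 5 = -4)
((-4*2)*O)*(-22085) = (-4*2*(-4))*(-22085) = -8*(-4)*(-22085) = 32*(-22085) = -706720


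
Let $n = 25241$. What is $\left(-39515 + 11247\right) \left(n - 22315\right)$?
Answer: $-82712168$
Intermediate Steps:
$\left(-39515 + 11247\right) \left(n - 22315\right) = \left(-39515 + 11247\right) \left(25241 - 22315\right) = \left(-28268\right) 2926 = -82712168$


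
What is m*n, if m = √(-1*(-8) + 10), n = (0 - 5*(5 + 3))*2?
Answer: -240*√2 ≈ -339.41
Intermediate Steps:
n = -80 (n = (0 - 5*8)*2 = (0 - 40)*2 = -40*2 = -80)
m = 3*√2 (m = √(8 + 10) = √18 = 3*√2 ≈ 4.2426)
m*n = (3*√2)*(-80) = -240*√2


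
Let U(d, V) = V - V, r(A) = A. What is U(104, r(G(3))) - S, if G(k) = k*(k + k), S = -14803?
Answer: 14803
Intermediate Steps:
G(k) = 2*k² (G(k) = k*(2*k) = 2*k²)
U(d, V) = 0
U(104, r(G(3))) - S = 0 - 1*(-14803) = 0 + 14803 = 14803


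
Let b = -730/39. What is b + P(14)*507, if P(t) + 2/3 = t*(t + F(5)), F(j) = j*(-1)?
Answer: 2477486/39 ≈ 63525.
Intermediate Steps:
F(j) = -j
P(t) = -2/3 + t*(-5 + t) (P(t) = -2/3 + t*(t - 1*5) = -2/3 + t*(t - 5) = -2/3 + t*(-5 + t))
b = -730/39 (b = -730*1/39 = -730/39 ≈ -18.718)
b + P(14)*507 = -730/39 + (-2/3 + 14**2 - 5*14)*507 = -730/39 + (-2/3 + 196 - 70)*507 = -730/39 + (376/3)*507 = -730/39 + 63544 = 2477486/39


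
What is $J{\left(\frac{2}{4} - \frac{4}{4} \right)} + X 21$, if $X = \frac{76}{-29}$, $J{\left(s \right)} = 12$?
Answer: $- \frac{1248}{29} \approx -43.034$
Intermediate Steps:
$X = - \frac{76}{29}$ ($X = 76 \left(- \frac{1}{29}\right) = - \frac{76}{29} \approx -2.6207$)
$J{\left(\frac{2}{4} - \frac{4}{4} \right)} + X 21 = 12 - \frac{1596}{29} = - \frac{1248}{29}$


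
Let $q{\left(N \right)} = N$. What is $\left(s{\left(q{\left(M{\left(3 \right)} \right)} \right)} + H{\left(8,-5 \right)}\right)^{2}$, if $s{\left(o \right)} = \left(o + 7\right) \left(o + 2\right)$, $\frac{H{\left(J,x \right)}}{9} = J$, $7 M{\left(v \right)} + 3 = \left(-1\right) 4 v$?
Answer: $\frac{12208036}{2401} \approx 5084.6$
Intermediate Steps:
$M{\left(v \right)} = - \frac{3}{7} - \frac{4 v}{7}$ ($M{\left(v \right)} = - \frac{3}{7} + \frac{\left(-1\right) 4 v}{7} = - \frac{3}{7} + \frac{\left(-4\right) v}{7} = - \frac{3}{7} - \frac{4 v}{7}$)
$H{\left(J,x \right)} = 9 J$
$s{\left(o \right)} = \left(2 + o\right) \left(7 + o\right)$ ($s{\left(o \right)} = \left(7 + o\right) \left(2 + o\right) = \left(2 + o\right) \left(7 + o\right)$)
$\left(s{\left(q{\left(M{\left(3 \right)} \right)} \right)} + H{\left(8,-5 \right)}\right)^{2} = \left(\left(14 + \left(- \frac{3}{7} - \frac{12}{7}\right)^{2} + 9 \left(- \frac{3}{7} - \frac{12}{7}\right)\right) + 9 \cdot 8\right)^{2} = \left(\left(14 + \left(- \frac{3}{7} - \frac{12}{7}\right)^{2} + 9 \left(- \frac{3}{7} - \frac{12}{7}\right)\right) + 72\right)^{2} = \left(\left(14 + \left(- \frac{15}{7}\right)^{2} + 9 \left(- \frac{15}{7}\right)\right) + 72\right)^{2} = \left(\left(14 + \frac{225}{49} - \frac{135}{7}\right) + 72\right)^{2} = \left(- \frac{34}{49} + 72\right)^{2} = \left(\frac{3494}{49}\right)^{2} = \frac{12208036}{2401}$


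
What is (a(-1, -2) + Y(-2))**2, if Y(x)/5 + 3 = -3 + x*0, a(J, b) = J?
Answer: 961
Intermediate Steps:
Y(x) = -30 (Y(x) = -15 + 5*(-3 + x*0) = -15 + 5*(-3 + 0) = -15 + 5*(-3) = -15 - 15 = -30)
(a(-1, -2) + Y(-2))**2 = (-1 - 30)**2 = (-31)**2 = 961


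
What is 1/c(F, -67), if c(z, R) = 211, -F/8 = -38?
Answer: 1/211 ≈ 0.0047393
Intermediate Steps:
F = 304 (F = -8*(-38) = 304)
1/c(F, -67) = 1/211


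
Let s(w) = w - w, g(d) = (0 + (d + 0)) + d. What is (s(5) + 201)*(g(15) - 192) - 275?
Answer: -32837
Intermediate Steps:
g(d) = 2*d (g(d) = (0 + d) + d = d + d = 2*d)
s(w) = 0
(s(5) + 201)*(g(15) - 192) - 275 = (0 + 201)*(2*15 - 192) - 275 = 201*(30 - 192) - 275 = 201*(-162) - 275 = -32562 - 275 = -32837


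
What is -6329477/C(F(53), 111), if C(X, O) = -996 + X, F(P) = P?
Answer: 6329477/943 ≈ 6712.1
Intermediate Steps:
-6329477/C(F(53), 111) = -6329477/(-996 + 53) = -6329477/(-943) = -6329477*(-1/943) = 6329477/943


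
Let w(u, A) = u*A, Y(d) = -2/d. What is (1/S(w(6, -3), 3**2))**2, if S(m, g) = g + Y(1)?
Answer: 1/49 ≈ 0.020408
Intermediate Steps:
w(u, A) = A*u
S(m, g) = -2 + g (S(m, g) = g - 2/1 = g - 2*1 = g - 2 = -2 + g)
(1/S(w(6, -3), 3**2))**2 = (1/(-2 + 3**2))**2 = (1/(-2 + 9))**2 = (1/7)**2 = 1/49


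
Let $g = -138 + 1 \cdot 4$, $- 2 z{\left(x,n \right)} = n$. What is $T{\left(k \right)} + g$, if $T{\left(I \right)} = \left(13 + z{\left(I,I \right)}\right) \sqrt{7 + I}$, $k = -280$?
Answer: $-134 + 153 i \sqrt{273} \approx -134.0 + 2528.0 i$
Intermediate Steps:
$z{\left(x,n \right)} = - \frac{n}{2}$
$T{\left(I \right)} = \sqrt{7 + I} \left(13 - \frac{I}{2}\right)$ ($T{\left(I \right)} = \left(13 - \frac{I}{2}\right) \sqrt{7 + I} = \sqrt{7 + I} \left(13 - \frac{I}{2}\right)$)
$g = -134$ ($g = -138 + 4 = -134$)
$T{\left(k \right)} + g = \frac{\sqrt{7 - 280} \left(26 - -280\right)}{2} - 134 = \frac{\sqrt{-273} \left(26 + 280\right)}{2} - 134 = \frac{1}{2} i \sqrt{273} \cdot 306 - 134 = 153 i \sqrt{273} - 134 = -134 + 153 i \sqrt{273}$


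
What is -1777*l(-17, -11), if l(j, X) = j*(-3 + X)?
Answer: -422926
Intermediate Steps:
-1777*l(-17, -11) = -(-30209)*(-3 - 11) = -(-30209)*(-14) = -1777*238 = -422926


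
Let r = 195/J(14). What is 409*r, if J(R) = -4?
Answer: -79755/4 ≈ -19939.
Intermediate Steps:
r = -195/4 (r = 195/(-4) = 195*(-¼) = -195/4 ≈ -48.750)
409*r = 409*(-195/4) = -79755/4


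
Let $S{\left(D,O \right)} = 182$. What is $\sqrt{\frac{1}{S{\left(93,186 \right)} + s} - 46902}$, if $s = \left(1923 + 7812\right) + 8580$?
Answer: $\frac{i \sqrt{16047003781621}}{18497} \approx 216.57 i$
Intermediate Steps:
$s = 18315$ ($s = 9735 + 8580 = 18315$)
$\sqrt{\frac{1}{S{\left(93,186 \right)} + s} - 46902} = \sqrt{\frac{1}{182 + 18315} - 46902} = \sqrt{\frac{1}{18497} - 46902} = \sqrt{- \frac{867546293}{18497}} = \frac{i \sqrt{16047003781621}}{18497}$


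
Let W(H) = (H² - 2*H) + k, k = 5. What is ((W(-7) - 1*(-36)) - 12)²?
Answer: 8464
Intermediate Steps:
W(H) = 5 + H² - 2*H (W(H) = (H² - 2*H) + 5 = 5 + H² - 2*H)
((W(-7) - 1*(-36)) - 12)² = (((5 + (-7)² - 2*(-7)) - 1*(-36)) - 12)² = (((5 + 49 + 14) + 36) - 12)² = ((68 + 36) - 12)² = (104 - 12)² = 92² = 8464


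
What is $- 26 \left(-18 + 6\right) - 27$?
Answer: $285$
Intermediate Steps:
$- 26 \left(-18 + 6\right) - 27 = \left(-26\right) \left(-12\right) - 27 = 312 - 27 = 285$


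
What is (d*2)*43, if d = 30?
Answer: 2580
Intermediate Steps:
(d*2)*43 = (30*2)*43 = 60*43 = 2580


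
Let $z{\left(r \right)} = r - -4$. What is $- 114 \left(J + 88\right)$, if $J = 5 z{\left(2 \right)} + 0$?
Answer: $-13452$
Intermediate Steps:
$z{\left(r \right)} = 4 + r$ ($z{\left(r \right)} = r + 4 = 4 + r$)
$J = 30$ ($J = 5 \left(4 + 2\right) + 0 = 5 \cdot 6 + 0 = 30 + 0 = 30$)
$- 114 \left(J + 88\right) = - 114 \left(30 + 88\right) = \left(-114\right) 118 = -13452$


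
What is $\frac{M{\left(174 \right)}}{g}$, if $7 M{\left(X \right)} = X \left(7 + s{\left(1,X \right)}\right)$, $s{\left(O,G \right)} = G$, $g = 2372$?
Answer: $\frac{15747}{8302} \approx 1.8968$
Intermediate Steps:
$M{\left(X \right)} = \frac{X \left(7 + X\right)}{7}$
$\frac{M{\left(174 \right)}}{g} = \frac{\frac{1}{7} \cdot 174 \left(7 + 174\right)}{2372} = \frac{1}{7} \cdot 174 \cdot 181 \cdot \frac{1}{2372} = \frac{31494}{7} \cdot \frac{1}{2372} = \frac{15747}{8302}$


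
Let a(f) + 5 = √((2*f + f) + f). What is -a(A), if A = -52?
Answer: 5 - 4*I*√13 ≈ 5.0 - 14.422*I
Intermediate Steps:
a(f) = -5 + 2*√f (a(f) = -5 + √((2*f + f) + f) = -5 + √(3*f + f) = -5 + √(4*f) = -5 + 2*√f)
-a(A) = -(-5 + 2*√(-52)) = -(-5 + 2*(2*I*√13)) = -(-5 + 4*I*√13) = 5 - 4*I*√13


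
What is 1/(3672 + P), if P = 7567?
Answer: 1/11239 ≈ 8.8976e-5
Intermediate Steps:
1/(3672 + P) = 1/(3672 + 7567) = 1/11239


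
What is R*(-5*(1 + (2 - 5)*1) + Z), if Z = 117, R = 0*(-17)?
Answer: 0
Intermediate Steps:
R = 0
R*(-5*(1 + (2 - 5)*1) + Z) = 0*(-5*(1 + (2 - 5)*1) + 117) = 0*(-5*(1 - 3*1) + 117) = 0*(-5*(1 - 3) + 117) = 0*(-5*(-2) + 117) = 0*(10 + 117) = 0*127 = 0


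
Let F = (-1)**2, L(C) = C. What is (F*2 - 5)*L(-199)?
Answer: 597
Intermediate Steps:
F = 1
(F*2 - 5)*L(-199) = (1*2 - 5)*(-199) = (2 - 5)*(-199) = -3*(-199) = 597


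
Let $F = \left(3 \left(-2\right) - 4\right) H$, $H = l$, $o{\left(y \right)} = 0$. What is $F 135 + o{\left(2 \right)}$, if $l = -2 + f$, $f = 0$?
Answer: $2700$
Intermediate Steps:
$l = -2$ ($l = -2 + 0 = -2$)
$H = -2$
$F = 20$ ($F = \left(3 \left(-2\right) - 4\right) \left(-2\right) = \left(-6 - 4\right) \left(-2\right) = \left(-10\right) \left(-2\right) = 20$)
$F 135 + o{\left(2 \right)} = 20 \cdot 135 + 0 = 2700 + 0 = 2700$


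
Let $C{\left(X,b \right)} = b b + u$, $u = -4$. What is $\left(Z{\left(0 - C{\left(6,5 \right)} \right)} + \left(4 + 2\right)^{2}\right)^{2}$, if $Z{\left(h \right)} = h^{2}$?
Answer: $227529$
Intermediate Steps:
$C{\left(X,b \right)} = -4 + b^{2}$ ($C{\left(X,b \right)} = b b - 4 = b^{2} - 4 = -4 + b^{2}$)
$\left(Z{\left(0 - C{\left(6,5 \right)} \right)} + \left(4 + 2\right)^{2}\right)^{2} = \left(\left(0 - \left(-4 + 5^{2}\right)\right)^{2} + \left(4 + 2\right)^{2}\right)^{2} = \left(\left(0 - \left(-4 + 25\right)\right)^{2} + 6^{2}\right)^{2} = \left(\left(0 - 21\right)^{2} + 36\right)^{2} = \left(\left(-21\right)^{2} + 36\right)^{2} = \left(441 + 36\right)^{2} = 477^{2} = 227529$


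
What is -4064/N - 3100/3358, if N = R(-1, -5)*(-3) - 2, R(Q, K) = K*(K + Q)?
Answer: 72618/1679 ≈ 43.251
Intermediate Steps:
N = -92 (N = -5*(-5 - 1)*(-3) - 2 = -5*(-6)*(-3) - 2 = 30*(-3) - 2 = -90 - 2 = -92)
-4064/N - 3100/3358 = -4064/(-92) - 3100/3358 = -4064*(-1/92) - 3100*1/3358 = 1016/23 - 1550/1679 = 72618/1679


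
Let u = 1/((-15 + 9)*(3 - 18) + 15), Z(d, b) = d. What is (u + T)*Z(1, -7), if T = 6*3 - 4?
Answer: 1471/105 ≈ 14.010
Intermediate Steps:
T = 14 (T = 18 - 4 = 14)
u = 1/105 (u = 1/(-6*(-15) + 15) = 1/(90 + 15) = 1/105 ≈ 0.0095238)
(u + T)*Z(1, -7) = (1/105 + 14)*1 = (1471/105)*1 = 1471/105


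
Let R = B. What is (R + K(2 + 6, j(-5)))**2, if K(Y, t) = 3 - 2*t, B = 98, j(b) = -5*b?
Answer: 2601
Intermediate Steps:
R = 98
(R + K(2 + 6, j(-5)))**2 = (98 + (3 - (-10)*(-5)))**2 = (98 + (3 - 2*25))**2 = (98 + (3 - 50))**2 = (98 - 47)**2 = 51**2 = 2601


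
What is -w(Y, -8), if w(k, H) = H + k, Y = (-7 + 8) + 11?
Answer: -4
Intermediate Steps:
Y = 12 (Y = 1 + 11 = 12)
-w(Y, -8) = -(-8 + 12) = -1*4 = -4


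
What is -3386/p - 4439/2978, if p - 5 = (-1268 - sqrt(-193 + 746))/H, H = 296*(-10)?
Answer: -480730608705409/768860251438 + 10022560*sqrt(553)/258180071 ≈ -624.34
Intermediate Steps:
H = -2960
p = 4017/740 + sqrt(553)/2960 (p = 5 + (-1268 - sqrt(-193 + 746))/(-2960) = 5 + (-1268 - sqrt(553))*(-1/2960) = 5 + (317/740 + sqrt(553)/2960) = 4017/740 + sqrt(553)/2960 ≈ 5.4363)
-3386/p - 4439/2978 = -3386/(4017/740 + sqrt(553)/2960) - 4439/2978 = -4439/2978 - 3386/(4017/740 + sqrt(553)/2960)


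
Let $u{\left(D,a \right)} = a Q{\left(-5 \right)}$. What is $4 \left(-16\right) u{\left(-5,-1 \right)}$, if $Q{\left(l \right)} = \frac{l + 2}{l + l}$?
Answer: $\frac{96}{5} \approx 19.2$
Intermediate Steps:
$Q{\left(l \right)} = \frac{2 + l}{2 l}$
$u{\left(D,a \right)} = \frac{3 a}{10}$ ($u{\left(D,a \right)} = a \frac{2 - 5}{2 \left(-5\right)} = a \frac{1}{2} \left(- \frac{1}{5}\right) \left(-3\right) = a \frac{3}{10} = \frac{3 a}{10}$)
$4 \left(-16\right) u{\left(-5,-1 \right)} = 4 \left(-16\right) \frac{3}{10} \left(-1\right) = \left(-64\right) \left(- \frac{3}{10}\right) = \frac{96}{5}$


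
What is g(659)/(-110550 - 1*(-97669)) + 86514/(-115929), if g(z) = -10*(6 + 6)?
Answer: -28478/38643 ≈ -0.73695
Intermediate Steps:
g(z) = -120 (g(z) = -10*12 = -120)
g(659)/(-110550 - 1*(-97669)) + 86514/(-115929) = -120/(-110550 - 1*(-97669)) + 86514/(-115929) = -120/(-110550 + 97669) + 86514*(-1/115929) = -120/(-12881) - 28838/38643 = -120*(-1/12881) - 28838/38643 = 120/12881 - 28838/38643 = -28478/38643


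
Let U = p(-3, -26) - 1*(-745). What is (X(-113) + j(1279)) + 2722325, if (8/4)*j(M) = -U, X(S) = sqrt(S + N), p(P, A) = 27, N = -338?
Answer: 2721939 + I*sqrt(451) ≈ 2.7219e+6 + 21.237*I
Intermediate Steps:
U = 772 (U = 27 - 1*(-745) = 27 + 745 = 772)
X(S) = sqrt(-338 + S) (X(S) = sqrt(S - 338) = sqrt(-338 + S))
j(M) = -386 (j(M) = (-1*772)/2 = (1/2)*(-772) = -386)
(X(-113) + j(1279)) + 2722325 = (sqrt(-338 - 113) - 386) + 2722325 = (sqrt(-451) - 386) + 2722325 = (I*sqrt(451) - 386) + 2722325 = (-386 + I*sqrt(451)) + 2722325 = 2721939 + I*sqrt(451)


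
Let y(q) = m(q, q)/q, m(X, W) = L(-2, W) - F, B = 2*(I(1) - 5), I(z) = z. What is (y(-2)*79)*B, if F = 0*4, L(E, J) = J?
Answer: -632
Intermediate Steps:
F = 0
B = -8 (B = 2*(1 - 5) = 2*(-4) = -8)
m(X, W) = W (m(X, W) = W - 1*0 = W + 0 = W)
y(q) = 1 (y(q) = q/q = 1)
(y(-2)*79)*B = (1*79)*(-8) = 79*(-8) = -632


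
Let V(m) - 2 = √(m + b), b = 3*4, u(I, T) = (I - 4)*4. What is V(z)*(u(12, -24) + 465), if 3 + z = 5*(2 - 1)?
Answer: 994 + 497*√14 ≈ 2853.6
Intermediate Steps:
u(I, T) = -16 + 4*I (u(I, T) = (-4 + I)*4 = -16 + 4*I)
b = 12
z = 2 (z = -3 + 5*(2 - 1) = -3 + 5*1 = -3 + 5 = 2)
V(m) = 2 + √(12 + m) (V(m) = 2 + √(m + 12) = 2 + √(12 + m))
V(z)*(u(12, -24) + 465) = (2 + √(12 + 2))*((-16 + 4*12) + 465) = (2 + √14)*((-16 + 48) + 465) = (2 + √14)*(32 + 465) = (2 + √14)*497 = 994 + 497*√14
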